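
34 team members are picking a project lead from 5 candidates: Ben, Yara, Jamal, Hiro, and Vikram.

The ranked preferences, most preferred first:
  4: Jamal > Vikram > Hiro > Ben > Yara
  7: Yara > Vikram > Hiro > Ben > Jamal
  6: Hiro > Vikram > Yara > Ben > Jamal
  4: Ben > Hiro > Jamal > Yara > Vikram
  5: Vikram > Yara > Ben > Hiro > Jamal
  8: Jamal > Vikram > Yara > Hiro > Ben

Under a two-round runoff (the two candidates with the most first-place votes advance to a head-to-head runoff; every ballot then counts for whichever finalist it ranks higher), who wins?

Yara

Round 1 first-place votes: Ben 4, Yara 7, Jamal 12, Hiro 6, Vikram 5. Jamal and Yara advance.
Runoff: Jamal is ranked above Yara on 16 ballots, Yara above Jamal on 18.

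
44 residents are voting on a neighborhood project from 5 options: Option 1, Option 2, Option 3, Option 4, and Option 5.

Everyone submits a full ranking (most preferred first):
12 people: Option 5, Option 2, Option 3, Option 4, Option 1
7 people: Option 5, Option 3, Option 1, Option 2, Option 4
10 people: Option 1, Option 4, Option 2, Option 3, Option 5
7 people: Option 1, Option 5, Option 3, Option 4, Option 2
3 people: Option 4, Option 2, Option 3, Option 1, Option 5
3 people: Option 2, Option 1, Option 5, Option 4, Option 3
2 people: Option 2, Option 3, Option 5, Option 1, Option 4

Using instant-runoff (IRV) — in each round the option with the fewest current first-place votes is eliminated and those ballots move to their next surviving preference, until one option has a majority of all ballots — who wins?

Round 1: Option 1 17, Option 2 5, Option 3 0, Option 4 3, Option 5 19. Option 3 eliminated.
Round 2: Option 1 17, Option 2 5, Option 4 3, Option 5 19. Option 4 eliminated.
Round 3: Option 1 17, Option 2 8, Option 5 19. Option 2 eliminated.
Round 4: Option 1 23, Option 5 21. Option 1 has a majority (≥23).

Option 1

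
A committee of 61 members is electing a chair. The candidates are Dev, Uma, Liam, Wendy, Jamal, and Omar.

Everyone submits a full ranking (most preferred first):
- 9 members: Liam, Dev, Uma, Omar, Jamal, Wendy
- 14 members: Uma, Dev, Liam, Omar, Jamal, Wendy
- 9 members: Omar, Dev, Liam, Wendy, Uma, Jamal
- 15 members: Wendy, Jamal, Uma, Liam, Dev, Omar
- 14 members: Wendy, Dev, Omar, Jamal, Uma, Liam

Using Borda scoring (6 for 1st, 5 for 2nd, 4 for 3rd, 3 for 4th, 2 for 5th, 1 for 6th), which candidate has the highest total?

Dev

Dev: 9×5 + 14×5 + 9×5 + 15×2 + 14×5 = 260
Uma: 9×4 + 14×6 + 9×2 + 15×4 + 14×2 = 226
Liam: 9×6 + 14×4 + 9×4 + 15×3 + 14×1 = 205
Wendy: 9×1 + 14×1 + 9×3 + 15×6 + 14×6 = 224
Jamal: 9×2 + 14×2 + 9×1 + 15×5 + 14×3 = 172
Omar: 9×3 + 14×3 + 9×6 + 15×1 + 14×4 = 194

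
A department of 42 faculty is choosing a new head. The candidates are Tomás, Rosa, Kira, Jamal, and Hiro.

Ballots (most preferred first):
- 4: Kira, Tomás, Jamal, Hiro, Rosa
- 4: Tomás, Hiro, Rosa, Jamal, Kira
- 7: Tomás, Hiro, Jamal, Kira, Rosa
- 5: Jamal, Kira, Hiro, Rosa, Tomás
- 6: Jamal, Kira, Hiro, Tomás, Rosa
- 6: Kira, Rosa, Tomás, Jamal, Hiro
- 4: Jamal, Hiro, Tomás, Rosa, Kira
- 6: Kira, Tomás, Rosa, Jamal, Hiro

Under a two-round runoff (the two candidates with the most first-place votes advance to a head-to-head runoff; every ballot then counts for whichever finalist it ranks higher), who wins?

Round 1 first-place votes: Tomás 11, Rosa 0, Kira 16, Jamal 15, Hiro 0. Kira and Jamal advance.
Runoff: Kira is ranked above Jamal on 16 ballots, Jamal above Kira on 26.

Jamal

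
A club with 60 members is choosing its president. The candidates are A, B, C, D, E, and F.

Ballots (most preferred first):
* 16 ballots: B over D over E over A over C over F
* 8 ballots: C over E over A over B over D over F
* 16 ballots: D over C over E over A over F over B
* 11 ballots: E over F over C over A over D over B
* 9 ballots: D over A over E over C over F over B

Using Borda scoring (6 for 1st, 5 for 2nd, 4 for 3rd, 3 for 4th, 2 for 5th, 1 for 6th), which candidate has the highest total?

A: 16×3 + 8×4 + 16×3 + 11×3 + 9×5 = 206
B: 16×6 + 8×3 + 16×1 + 11×1 + 9×1 = 156
C: 16×2 + 8×6 + 16×5 + 11×4 + 9×3 = 231
D: 16×5 + 8×2 + 16×6 + 11×2 + 9×6 = 268
E: 16×4 + 8×5 + 16×4 + 11×6 + 9×4 = 270
F: 16×1 + 8×1 + 16×2 + 11×5 + 9×2 = 129

E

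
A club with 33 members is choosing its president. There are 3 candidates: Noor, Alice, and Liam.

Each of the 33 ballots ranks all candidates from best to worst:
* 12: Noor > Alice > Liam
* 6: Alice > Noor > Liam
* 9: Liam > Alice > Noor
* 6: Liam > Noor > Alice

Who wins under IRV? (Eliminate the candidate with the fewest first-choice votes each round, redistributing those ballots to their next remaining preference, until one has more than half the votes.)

Noor

Round 1: Noor 12, Alice 6, Liam 15. Alice eliminated.
Round 2: Noor 18, Liam 15. Noor has a majority (≥17).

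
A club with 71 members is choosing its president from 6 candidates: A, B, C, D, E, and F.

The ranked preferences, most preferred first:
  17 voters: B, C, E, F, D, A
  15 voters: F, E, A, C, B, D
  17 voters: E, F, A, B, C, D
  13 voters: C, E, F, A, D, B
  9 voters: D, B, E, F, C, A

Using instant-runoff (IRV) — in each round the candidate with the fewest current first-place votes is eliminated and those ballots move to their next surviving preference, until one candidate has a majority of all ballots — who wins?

E

Round 1: A 0, B 17, C 13, D 9, E 17, F 15. A eliminated.
Round 2: B 17, C 13, D 9, E 17, F 15. D eliminated.
Round 3: B 26, C 13, E 17, F 15. C eliminated.
Round 4: B 26, E 30, F 15. F eliminated.
Round 5: B 26, E 45. E has a majority (≥36).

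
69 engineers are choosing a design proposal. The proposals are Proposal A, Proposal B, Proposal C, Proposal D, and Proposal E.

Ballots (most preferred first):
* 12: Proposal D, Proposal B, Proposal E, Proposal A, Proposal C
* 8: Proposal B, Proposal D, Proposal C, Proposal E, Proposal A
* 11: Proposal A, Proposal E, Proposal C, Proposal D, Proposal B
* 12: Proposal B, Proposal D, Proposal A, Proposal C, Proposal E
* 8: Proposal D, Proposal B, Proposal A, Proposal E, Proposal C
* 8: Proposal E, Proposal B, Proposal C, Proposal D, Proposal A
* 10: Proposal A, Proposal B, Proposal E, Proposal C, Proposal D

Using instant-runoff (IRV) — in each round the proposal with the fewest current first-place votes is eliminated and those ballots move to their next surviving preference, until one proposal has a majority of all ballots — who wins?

Proposal B

Round 1: Proposal A 21, Proposal B 20, Proposal C 0, Proposal D 20, Proposal E 8. Proposal C eliminated.
Round 2: Proposal A 21, Proposal B 20, Proposal D 20, Proposal E 8. Proposal E eliminated.
Round 3: Proposal A 21, Proposal B 28, Proposal D 20. Proposal D eliminated.
Round 4: Proposal A 21, Proposal B 48. Proposal B has a majority (≥35).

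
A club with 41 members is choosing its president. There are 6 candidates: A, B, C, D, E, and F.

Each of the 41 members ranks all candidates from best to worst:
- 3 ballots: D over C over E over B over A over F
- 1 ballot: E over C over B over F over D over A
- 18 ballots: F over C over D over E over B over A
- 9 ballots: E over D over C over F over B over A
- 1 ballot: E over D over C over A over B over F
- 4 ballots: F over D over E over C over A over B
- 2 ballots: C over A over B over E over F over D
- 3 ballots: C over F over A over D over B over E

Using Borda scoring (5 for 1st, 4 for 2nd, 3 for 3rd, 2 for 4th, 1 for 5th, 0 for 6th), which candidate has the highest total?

C

A: 3×1 + 1×0 + 18×0 + 9×0 + 1×2 + 4×1 + 2×4 + 3×3 = 26
B: 3×2 + 1×3 + 18×1 + 9×1 + 1×1 + 4×0 + 2×3 + 3×1 = 46
C: 3×4 + 1×4 + 18×4 + 9×3 + 1×3 + 4×2 + 2×5 + 3×5 = 151
D: 3×5 + 1×1 + 18×3 + 9×4 + 1×4 + 4×4 + 2×0 + 3×2 = 132
E: 3×3 + 1×5 + 18×2 + 9×5 + 1×5 + 4×3 + 2×2 + 3×0 = 116
F: 3×0 + 1×2 + 18×5 + 9×2 + 1×0 + 4×5 + 2×1 + 3×4 = 144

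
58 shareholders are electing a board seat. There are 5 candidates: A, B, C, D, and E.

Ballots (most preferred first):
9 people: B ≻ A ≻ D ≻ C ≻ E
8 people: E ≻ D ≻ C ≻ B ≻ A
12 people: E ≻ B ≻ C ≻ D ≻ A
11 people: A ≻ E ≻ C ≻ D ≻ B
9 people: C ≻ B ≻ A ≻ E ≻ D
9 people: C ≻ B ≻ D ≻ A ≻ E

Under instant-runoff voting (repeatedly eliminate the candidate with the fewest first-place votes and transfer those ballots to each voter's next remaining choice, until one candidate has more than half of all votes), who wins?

Round 1: A 11, B 9, C 18, D 0, E 20. D eliminated.
Round 2: A 11, B 9, C 18, E 20. B eliminated.
Round 3: A 20, C 18, E 20. C eliminated.
Round 4: A 38, E 20. A has a majority (≥30).

A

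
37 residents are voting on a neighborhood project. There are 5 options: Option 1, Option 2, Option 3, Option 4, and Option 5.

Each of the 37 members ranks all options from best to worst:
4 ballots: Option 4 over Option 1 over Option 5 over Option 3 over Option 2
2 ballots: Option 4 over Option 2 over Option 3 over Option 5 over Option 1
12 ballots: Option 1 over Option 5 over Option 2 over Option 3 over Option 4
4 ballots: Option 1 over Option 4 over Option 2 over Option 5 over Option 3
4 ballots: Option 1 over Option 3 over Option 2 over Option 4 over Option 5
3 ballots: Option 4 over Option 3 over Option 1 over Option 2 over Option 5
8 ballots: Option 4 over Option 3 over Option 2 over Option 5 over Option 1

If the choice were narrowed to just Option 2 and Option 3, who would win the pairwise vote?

Option 2 is ranked above Option 3 on 18 ballots; Option 3 above Option 2 on 19.

Option 3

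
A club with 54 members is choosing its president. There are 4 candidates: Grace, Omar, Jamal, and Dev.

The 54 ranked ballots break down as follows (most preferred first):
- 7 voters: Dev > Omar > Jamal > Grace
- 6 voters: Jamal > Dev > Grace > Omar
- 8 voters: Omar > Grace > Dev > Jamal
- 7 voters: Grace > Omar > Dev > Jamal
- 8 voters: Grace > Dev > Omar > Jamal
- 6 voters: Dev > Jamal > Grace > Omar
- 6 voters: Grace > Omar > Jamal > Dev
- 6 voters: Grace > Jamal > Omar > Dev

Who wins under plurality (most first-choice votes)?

First-place votes: Grace 27, Omar 8, Jamal 6, Dev 13.

Grace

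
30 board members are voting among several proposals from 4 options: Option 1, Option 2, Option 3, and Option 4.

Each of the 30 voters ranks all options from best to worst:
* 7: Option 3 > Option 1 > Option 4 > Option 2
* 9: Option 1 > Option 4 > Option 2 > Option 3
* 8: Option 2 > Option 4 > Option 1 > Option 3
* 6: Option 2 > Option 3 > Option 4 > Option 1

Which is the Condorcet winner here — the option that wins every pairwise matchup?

Option 1

Option 1 vs Option 2: 16–14
Option 1 vs Option 3: 17–13
Option 1 vs Option 4: 16–14
Option 1 beats every other option.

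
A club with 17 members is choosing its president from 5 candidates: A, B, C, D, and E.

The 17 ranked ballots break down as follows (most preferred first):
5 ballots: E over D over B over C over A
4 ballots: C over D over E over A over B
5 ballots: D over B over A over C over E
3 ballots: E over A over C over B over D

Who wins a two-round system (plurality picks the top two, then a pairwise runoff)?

Round 1 first-place votes: A 0, B 0, C 4, D 5, E 8. E and D advance.
Runoff: E is ranked above D on 8 ballots, D above E on 9.

D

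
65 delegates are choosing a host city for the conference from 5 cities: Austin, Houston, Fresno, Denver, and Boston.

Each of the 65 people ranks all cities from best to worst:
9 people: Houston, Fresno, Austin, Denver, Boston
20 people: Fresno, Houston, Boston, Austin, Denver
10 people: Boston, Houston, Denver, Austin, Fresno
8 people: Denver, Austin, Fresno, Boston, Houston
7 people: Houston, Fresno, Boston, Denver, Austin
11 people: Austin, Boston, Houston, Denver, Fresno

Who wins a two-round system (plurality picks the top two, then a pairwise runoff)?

Round 1 first-place votes: Austin 11, Houston 16, Fresno 20, Denver 8, Boston 10. Fresno and Houston advance.
Runoff: Fresno is ranked above Houston on 28 ballots, Houston above Fresno on 37.

Houston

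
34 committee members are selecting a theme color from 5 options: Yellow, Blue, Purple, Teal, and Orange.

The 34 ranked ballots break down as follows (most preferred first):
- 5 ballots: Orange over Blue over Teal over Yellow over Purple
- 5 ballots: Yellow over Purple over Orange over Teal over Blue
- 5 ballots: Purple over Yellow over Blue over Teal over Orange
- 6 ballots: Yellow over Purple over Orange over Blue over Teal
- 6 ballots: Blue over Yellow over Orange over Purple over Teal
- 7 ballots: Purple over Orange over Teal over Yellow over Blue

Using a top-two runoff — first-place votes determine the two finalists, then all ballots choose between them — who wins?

Round 1 first-place votes: Yellow 11, Blue 6, Purple 12, Teal 0, Orange 5. Purple and Yellow advance.
Runoff: Purple is ranked above Yellow on 12 ballots, Yellow above Purple on 22.

Yellow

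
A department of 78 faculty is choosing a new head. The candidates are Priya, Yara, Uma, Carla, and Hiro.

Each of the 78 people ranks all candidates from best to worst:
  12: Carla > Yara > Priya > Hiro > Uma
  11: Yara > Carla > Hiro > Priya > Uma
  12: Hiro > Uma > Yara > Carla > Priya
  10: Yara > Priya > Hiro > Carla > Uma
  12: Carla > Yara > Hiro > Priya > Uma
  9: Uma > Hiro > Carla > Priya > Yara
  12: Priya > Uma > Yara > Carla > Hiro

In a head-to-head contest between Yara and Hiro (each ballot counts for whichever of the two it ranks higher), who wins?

Yara is ranked above Hiro on 57 ballots; Hiro above Yara on 21.

Yara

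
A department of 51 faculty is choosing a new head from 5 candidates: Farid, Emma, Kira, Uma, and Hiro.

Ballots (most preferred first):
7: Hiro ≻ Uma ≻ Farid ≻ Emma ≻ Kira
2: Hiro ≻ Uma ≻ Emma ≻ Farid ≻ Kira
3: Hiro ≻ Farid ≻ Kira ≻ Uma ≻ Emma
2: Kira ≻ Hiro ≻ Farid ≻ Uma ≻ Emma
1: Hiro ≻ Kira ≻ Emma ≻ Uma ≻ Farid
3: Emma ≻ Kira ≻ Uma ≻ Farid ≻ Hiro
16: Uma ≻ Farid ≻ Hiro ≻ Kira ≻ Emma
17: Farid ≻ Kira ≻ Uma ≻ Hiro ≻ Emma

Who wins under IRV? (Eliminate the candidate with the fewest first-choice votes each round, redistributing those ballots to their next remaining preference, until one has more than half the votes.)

Uma

Round 1: Farid 17, Emma 3, Kira 2, Uma 16, Hiro 13. Kira eliminated.
Round 2: Farid 17, Emma 3, Uma 16, Hiro 15. Emma eliminated.
Round 3: Farid 17, Uma 19, Hiro 15. Hiro eliminated.
Round 4: Farid 22, Uma 29. Uma has a majority (≥26).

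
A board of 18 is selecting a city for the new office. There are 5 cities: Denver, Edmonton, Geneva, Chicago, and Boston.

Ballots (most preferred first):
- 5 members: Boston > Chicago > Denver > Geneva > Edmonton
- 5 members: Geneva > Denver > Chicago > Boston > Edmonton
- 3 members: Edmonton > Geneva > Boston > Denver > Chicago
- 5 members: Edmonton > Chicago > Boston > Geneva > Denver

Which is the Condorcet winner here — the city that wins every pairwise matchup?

Chicago

Chicago vs Denver: 10–8
Chicago vs Edmonton: 10–8
Chicago vs Geneva: 10–8
Chicago vs Boston: 10–8
Chicago beats every other city.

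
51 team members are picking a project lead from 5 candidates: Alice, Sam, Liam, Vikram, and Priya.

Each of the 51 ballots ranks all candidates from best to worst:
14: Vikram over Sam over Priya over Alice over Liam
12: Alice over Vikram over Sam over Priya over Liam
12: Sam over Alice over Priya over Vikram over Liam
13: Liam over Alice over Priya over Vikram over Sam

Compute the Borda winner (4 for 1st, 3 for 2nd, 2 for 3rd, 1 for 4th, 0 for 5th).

Alice

Alice: 14×1 + 12×4 + 12×3 + 13×3 = 137
Sam: 14×3 + 12×2 + 12×4 + 13×0 = 114
Liam: 14×0 + 12×0 + 12×0 + 13×4 = 52
Vikram: 14×4 + 12×3 + 12×1 + 13×1 = 117
Priya: 14×2 + 12×1 + 12×2 + 13×2 = 90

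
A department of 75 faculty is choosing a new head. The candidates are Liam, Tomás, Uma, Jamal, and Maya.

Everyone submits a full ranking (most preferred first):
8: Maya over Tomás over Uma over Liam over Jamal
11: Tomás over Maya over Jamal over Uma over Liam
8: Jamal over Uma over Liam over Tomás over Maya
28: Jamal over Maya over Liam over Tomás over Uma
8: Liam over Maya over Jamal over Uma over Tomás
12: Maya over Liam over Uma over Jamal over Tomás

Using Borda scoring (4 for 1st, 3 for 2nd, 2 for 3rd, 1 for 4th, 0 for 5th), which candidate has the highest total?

Maya

Liam: 8×1 + 11×0 + 8×2 + 28×2 + 8×4 + 12×3 = 148
Tomás: 8×3 + 11×4 + 8×1 + 28×1 + 8×0 + 12×0 = 104
Uma: 8×2 + 11×1 + 8×3 + 28×0 + 8×1 + 12×2 = 83
Jamal: 8×0 + 11×2 + 8×4 + 28×4 + 8×2 + 12×1 = 194
Maya: 8×4 + 11×3 + 8×0 + 28×3 + 8×3 + 12×4 = 221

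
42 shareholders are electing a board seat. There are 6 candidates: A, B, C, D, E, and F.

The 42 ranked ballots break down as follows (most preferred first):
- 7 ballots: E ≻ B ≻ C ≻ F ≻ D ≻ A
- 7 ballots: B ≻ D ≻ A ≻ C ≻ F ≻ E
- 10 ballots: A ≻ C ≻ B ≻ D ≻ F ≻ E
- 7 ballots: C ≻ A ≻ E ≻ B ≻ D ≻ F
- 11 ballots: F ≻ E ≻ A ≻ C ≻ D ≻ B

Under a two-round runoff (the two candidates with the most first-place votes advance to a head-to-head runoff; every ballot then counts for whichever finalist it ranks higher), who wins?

Round 1 first-place votes: A 10, B 7, C 7, D 0, E 7, F 11. F and A advance.
Runoff: F is ranked above A on 18 ballots, A above F on 24.

A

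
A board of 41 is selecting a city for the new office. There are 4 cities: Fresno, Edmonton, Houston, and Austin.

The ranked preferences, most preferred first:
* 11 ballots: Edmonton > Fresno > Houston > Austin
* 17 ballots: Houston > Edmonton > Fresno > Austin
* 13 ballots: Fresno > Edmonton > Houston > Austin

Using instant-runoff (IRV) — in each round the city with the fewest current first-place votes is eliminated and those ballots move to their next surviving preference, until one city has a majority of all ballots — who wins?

Round 1: Fresno 13, Edmonton 11, Houston 17, Austin 0. Austin eliminated.
Round 2: Fresno 13, Edmonton 11, Houston 17. Edmonton eliminated.
Round 3: Fresno 24, Houston 17. Fresno has a majority (≥21).

Fresno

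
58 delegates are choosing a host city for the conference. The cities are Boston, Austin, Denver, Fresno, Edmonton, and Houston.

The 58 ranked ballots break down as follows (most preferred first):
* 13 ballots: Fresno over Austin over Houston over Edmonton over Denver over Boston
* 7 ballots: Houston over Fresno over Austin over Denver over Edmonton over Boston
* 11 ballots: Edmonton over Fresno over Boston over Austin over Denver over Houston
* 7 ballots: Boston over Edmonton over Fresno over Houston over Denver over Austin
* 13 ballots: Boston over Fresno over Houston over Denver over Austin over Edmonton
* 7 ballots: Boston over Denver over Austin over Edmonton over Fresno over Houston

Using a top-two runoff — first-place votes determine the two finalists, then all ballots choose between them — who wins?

Fresno

Round 1 first-place votes: Boston 27, Austin 0, Denver 0, Fresno 13, Edmonton 11, Houston 7. Boston and Fresno advance.
Runoff: Boston is ranked above Fresno on 27 ballots, Fresno above Boston on 31.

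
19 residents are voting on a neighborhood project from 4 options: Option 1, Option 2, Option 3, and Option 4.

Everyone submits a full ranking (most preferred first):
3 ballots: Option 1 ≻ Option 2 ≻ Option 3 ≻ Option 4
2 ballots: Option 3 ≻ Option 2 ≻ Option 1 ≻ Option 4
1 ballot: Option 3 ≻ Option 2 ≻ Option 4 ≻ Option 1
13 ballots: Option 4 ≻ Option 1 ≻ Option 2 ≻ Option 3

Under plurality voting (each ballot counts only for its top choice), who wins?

Option 4

First-place votes: Option 1 3, Option 2 0, Option 3 3, Option 4 13.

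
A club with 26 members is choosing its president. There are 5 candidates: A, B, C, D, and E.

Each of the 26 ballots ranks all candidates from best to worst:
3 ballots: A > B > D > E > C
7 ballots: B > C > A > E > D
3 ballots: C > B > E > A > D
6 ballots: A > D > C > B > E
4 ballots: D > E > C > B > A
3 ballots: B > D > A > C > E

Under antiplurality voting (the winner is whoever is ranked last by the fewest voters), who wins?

B

Last-place votes: A 4, B 0, C 3, D 10, E 9.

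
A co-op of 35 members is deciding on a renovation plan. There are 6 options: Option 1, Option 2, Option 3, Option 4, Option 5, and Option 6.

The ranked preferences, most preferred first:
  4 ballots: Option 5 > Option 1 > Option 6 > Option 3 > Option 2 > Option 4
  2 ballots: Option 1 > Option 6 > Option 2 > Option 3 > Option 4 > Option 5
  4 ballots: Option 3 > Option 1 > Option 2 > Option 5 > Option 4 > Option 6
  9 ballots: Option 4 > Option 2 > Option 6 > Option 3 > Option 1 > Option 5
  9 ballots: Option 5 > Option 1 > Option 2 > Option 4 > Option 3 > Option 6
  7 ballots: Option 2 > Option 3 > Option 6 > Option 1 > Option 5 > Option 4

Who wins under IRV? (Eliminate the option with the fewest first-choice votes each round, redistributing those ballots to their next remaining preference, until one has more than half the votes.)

Round 1: Option 1 2, Option 2 7, Option 3 4, Option 4 9, Option 5 13, Option 6 0. Option 6 eliminated.
Round 2: Option 1 2, Option 2 7, Option 3 4, Option 4 9, Option 5 13. Option 1 eliminated.
Round 3: Option 2 9, Option 3 4, Option 4 9, Option 5 13. Option 3 eliminated.
Round 4: Option 2 13, Option 4 9, Option 5 13. Option 4 eliminated.
Round 5: Option 2 22, Option 5 13. Option 2 has a majority (≥18).

Option 2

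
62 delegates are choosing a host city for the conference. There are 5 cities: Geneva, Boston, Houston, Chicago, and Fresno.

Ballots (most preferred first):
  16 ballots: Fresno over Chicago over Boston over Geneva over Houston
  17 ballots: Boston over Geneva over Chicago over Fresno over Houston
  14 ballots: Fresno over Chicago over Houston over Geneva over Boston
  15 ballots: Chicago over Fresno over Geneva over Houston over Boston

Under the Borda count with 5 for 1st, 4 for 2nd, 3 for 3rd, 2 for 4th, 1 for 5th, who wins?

Chicago

Geneva: 16×2 + 17×4 + 14×2 + 15×3 = 173
Boston: 16×3 + 17×5 + 14×1 + 15×1 = 162
Houston: 16×1 + 17×1 + 14×3 + 15×2 = 105
Chicago: 16×4 + 17×3 + 14×4 + 15×5 = 246
Fresno: 16×5 + 17×2 + 14×5 + 15×4 = 244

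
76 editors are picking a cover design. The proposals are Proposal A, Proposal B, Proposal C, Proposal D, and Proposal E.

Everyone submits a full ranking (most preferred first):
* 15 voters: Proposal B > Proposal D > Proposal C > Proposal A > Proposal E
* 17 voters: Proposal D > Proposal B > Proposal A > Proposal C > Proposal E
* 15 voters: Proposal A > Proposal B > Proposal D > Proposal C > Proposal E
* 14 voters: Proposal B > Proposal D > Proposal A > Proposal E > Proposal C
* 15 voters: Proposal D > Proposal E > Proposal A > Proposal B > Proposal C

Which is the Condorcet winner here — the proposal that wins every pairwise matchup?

Proposal B vs Proposal A: 46–30
Proposal B vs Proposal C: 76–0
Proposal B vs Proposal D: 44–32
Proposal B vs Proposal E: 61–15
Proposal B beats every other proposal.

Proposal B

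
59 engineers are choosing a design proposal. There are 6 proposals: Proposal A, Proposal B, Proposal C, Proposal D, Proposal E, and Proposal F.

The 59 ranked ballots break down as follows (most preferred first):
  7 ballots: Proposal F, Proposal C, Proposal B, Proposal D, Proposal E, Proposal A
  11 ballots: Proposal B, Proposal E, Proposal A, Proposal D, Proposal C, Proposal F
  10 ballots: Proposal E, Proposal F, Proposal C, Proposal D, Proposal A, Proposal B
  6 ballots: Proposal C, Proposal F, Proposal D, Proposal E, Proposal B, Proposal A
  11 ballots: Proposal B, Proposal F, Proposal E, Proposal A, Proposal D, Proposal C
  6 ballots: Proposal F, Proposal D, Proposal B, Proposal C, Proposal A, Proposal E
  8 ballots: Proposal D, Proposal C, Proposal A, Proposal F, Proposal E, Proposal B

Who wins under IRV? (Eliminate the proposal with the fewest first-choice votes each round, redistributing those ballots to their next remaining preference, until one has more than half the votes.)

Round 1: Proposal A 0, Proposal B 22, Proposal C 6, Proposal D 8, Proposal E 10, Proposal F 13. Proposal A eliminated.
Round 2: Proposal B 22, Proposal C 6, Proposal D 8, Proposal E 10, Proposal F 13. Proposal C eliminated.
Round 3: Proposal B 22, Proposal D 8, Proposal E 10, Proposal F 19. Proposal D eliminated.
Round 4: Proposal B 22, Proposal E 10, Proposal F 27. Proposal E eliminated.
Round 5: Proposal B 22, Proposal F 37. Proposal F has a majority (≥30).

Proposal F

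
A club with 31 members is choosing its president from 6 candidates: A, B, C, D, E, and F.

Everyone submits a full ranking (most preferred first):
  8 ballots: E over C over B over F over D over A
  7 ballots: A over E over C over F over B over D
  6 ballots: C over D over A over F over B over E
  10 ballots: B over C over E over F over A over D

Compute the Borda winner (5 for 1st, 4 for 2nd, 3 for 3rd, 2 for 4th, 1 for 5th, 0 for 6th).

A: 8×0 + 7×5 + 6×3 + 10×1 = 63
B: 8×3 + 7×1 + 6×1 + 10×5 = 87
C: 8×4 + 7×3 + 6×5 + 10×4 = 123
D: 8×1 + 7×0 + 6×4 + 10×0 = 32
E: 8×5 + 7×4 + 6×0 + 10×3 = 98
F: 8×2 + 7×2 + 6×2 + 10×2 = 62

C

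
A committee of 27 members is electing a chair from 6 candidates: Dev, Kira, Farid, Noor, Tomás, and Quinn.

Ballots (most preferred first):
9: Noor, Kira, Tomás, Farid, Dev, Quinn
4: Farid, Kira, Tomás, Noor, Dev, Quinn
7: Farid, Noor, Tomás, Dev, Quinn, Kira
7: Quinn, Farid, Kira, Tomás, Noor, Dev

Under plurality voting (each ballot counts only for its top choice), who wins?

Farid

First-place votes: Dev 0, Kira 0, Farid 11, Noor 9, Tomás 0, Quinn 7.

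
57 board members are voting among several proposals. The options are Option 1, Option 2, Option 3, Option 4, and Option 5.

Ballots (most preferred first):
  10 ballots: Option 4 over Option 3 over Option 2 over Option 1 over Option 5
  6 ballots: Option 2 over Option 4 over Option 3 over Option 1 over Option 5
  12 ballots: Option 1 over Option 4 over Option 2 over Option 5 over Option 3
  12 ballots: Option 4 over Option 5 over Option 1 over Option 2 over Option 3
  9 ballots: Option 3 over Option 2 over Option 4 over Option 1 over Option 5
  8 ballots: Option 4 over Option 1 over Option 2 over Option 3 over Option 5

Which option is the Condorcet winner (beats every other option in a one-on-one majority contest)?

Option 4 vs Option 1: 45–12
Option 4 vs Option 2: 42–15
Option 4 vs Option 3: 48–9
Option 4 vs Option 5: 57–0
Option 4 beats every other option.

Option 4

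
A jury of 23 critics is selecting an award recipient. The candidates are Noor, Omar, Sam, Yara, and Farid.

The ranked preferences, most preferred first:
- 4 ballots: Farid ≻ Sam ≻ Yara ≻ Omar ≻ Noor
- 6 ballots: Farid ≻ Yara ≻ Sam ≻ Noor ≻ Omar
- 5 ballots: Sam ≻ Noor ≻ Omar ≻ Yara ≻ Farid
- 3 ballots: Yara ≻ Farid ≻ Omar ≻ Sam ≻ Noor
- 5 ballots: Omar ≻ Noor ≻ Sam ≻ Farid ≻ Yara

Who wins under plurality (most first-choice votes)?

Farid

First-place votes: Noor 0, Omar 5, Sam 5, Yara 3, Farid 10.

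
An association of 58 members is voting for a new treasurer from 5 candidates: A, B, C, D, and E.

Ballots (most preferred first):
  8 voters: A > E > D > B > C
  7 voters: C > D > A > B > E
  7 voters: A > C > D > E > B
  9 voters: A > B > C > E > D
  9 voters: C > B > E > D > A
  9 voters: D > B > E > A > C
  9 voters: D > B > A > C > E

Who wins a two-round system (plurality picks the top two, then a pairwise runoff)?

Round 1 first-place votes: A 24, B 0, C 16, D 18, E 0. A and D advance.
Runoff: A is ranked above D on 24 ballots, D above A on 34.

D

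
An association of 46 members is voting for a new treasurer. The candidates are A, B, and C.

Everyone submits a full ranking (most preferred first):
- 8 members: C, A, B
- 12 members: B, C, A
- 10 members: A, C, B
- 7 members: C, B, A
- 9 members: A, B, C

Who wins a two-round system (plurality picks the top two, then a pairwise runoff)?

Round 1 first-place votes: A 19, B 12, C 15. A and C advance.
Runoff: A is ranked above C on 19 ballots, C above A on 27.

C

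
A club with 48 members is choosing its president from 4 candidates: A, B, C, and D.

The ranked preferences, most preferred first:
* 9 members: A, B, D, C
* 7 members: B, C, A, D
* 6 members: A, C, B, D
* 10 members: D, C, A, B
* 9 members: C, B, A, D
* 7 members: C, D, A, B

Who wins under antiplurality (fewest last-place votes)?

A

Last-place votes: A 0, B 17, C 9, D 22.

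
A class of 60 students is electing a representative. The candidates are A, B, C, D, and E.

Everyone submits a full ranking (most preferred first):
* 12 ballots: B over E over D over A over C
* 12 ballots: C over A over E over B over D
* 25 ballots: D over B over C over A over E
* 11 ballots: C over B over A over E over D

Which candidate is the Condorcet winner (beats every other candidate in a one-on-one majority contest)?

B vs A: 48–12
B vs C: 37–23
B vs D: 35–25
B vs E: 48–12
B beats every other candidate.

B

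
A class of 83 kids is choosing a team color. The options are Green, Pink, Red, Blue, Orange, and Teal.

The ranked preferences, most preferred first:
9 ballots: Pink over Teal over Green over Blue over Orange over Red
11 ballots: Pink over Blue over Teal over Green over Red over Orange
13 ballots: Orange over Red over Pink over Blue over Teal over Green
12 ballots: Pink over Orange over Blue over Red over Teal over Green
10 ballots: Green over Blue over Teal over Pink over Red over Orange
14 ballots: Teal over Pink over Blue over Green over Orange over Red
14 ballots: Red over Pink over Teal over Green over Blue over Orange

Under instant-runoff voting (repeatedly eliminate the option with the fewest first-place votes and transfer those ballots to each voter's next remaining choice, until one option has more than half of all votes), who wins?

Pink

Round 1: Green 10, Pink 32, Red 14, Blue 0, Orange 13, Teal 14. Blue eliminated.
Round 2: Green 10, Pink 32, Red 14, Orange 13, Teal 14. Green eliminated.
Round 3: Pink 32, Red 14, Orange 13, Teal 24. Orange eliminated.
Round 4: Pink 32, Red 27, Teal 24. Teal eliminated.
Round 5: Pink 56, Red 27. Pink has a majority (≥42).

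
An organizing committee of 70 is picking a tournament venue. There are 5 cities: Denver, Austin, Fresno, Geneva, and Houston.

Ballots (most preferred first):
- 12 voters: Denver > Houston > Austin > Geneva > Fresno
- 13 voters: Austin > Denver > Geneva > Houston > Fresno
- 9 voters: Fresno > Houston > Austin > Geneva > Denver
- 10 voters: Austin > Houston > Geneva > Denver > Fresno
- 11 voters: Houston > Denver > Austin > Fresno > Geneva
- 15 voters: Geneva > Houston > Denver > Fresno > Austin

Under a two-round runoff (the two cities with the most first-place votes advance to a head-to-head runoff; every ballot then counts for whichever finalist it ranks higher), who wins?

Austin

Round 1 first-place votes: Denver 12, Austin 23, Fresno 9, Geneva 15, Houston 11. Austin and Geneva advance.
Runoff: Austin is ranked above Geneva on 55 ballots, Geneva above Austin on 15.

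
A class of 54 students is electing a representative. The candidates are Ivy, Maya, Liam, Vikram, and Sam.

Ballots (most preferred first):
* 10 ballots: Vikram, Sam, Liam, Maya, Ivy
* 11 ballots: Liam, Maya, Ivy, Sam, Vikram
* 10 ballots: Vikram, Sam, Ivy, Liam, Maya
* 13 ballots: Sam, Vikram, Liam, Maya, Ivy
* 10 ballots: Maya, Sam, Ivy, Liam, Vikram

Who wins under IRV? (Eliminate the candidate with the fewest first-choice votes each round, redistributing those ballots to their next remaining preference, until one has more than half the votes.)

Sam

Round 1: Ivy 0, Maya 10, Liam 11, Vikram 20, Sam 13. Ivy eliminated.
Round 2: Maya 10, Liam 11, Vikram 20, Sam 13. Maya eliminated.
Round 3: Liam 11, Vikram 20, Sam 23. Liam eliminated.
Round 4: Vikram 20, Sam 34. Sam has a majority (≥28).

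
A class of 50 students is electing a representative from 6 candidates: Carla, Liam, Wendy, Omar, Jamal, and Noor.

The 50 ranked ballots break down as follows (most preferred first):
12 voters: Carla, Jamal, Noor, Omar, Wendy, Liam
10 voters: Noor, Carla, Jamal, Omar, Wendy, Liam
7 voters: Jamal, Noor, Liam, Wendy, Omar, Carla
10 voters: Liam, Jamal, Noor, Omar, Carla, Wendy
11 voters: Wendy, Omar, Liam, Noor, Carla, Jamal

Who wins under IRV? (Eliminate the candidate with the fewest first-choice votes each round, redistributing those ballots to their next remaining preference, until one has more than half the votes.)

Noor

Round 1: Carla 12, Liam 10, Wendy 11, Omar 0, Jamal 7, Noor 10. Omar eliminated.
Round 2: Carla 12, Liam 10, Wendy 11, Jamal 7, Noor 10. Jamal eliminated.
Round 3: Carla 12, Liam 10, Wendy 11, Noor 17. Liam eliminated.
Round 4: Carla 12, Wendy 11, Noor 27. Noor has a majority (≥26).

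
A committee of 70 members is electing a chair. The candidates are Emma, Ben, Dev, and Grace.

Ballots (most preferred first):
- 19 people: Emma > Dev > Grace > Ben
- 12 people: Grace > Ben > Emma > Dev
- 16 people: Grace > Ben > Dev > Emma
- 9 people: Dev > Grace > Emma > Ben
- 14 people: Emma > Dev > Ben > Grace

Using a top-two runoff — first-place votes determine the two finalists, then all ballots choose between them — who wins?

Round 1 first-place votes: Emma 33, Ben 0, Dev 9, Grace 28. Emma and Grace advance.
Runoff: Emma is ranked above Grace on 33 ballots, Grace above Emma on 37.

Grace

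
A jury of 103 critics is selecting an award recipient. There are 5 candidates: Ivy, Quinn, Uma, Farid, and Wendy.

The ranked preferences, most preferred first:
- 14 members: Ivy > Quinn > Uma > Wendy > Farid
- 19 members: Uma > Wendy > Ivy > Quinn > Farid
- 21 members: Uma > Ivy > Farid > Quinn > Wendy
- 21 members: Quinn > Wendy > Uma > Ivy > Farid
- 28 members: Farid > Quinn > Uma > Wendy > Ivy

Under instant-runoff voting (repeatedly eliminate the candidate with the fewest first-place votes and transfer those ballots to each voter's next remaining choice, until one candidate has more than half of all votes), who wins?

Round 1: Ivy 14, Quinn 21, Uma 40, Farid 28, Wendy 0. Wendy eliminated.
Round 2: Ivy 14, Quinn 21, Uma 40, Farid 28. Ivy eliminated.
Round 3: Quinn 35, Uma 40, Farid 28. Farid eliminated.
Round 4: Quinn 63, Uma 40. Quinn has a majority (≥52).

Quinn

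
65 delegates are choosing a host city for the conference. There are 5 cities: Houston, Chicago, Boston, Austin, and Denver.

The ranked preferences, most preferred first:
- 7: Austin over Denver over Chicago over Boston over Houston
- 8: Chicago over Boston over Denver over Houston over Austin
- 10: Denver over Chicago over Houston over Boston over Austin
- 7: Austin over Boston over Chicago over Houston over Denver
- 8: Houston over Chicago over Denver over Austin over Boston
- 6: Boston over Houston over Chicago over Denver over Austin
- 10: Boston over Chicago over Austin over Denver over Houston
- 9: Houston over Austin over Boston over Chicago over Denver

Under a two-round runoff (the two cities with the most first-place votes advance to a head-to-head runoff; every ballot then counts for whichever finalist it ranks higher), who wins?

Boston

Round 1 first-place votes: Houston 17, Chicago 8, Boston 16, Austin 14, Denver 10. Houston and Boston advance.
Runoff: Houston is ranked above Boston on 27 ballots, Boston above Houston on 38.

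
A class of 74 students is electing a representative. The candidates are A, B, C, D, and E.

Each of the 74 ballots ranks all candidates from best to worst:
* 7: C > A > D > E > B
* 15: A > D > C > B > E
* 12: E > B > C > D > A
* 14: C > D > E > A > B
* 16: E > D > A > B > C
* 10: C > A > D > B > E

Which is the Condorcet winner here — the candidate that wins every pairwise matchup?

C

C vs A: 43–31
C vs B: 46–28
C vs D: 43–31
C vs E: 46–28
C beats every other candidate.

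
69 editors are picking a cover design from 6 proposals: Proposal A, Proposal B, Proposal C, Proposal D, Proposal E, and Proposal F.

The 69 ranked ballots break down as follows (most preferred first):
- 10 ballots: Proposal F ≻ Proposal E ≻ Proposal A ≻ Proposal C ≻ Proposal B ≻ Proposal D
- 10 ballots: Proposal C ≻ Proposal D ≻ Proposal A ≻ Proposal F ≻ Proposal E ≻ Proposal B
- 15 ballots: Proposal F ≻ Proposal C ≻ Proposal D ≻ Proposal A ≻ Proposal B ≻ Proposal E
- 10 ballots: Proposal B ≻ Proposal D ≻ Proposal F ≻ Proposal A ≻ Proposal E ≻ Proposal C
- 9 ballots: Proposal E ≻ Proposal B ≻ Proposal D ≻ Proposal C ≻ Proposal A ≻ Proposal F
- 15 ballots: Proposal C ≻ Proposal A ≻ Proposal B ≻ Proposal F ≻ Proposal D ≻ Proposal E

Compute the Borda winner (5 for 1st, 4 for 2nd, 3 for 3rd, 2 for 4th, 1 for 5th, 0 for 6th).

Proposal C

Proposal A: 10×3 + 10×3 + 15×2 + 10×2 + 9×1 + 15×4 = 179
Proposal B: 10×1 + 10×0 + 15×1 + 10×5 + 9×4 + 15×3 = 156
Proposal C: 10×2 + 10×5 + 15×4 + 10×0 + 9×2 + 15×5 = 223
Proposal D: 10×0 + 10×4 + 15×3 + 10×4 + 9×3 + 15×1 = 167
Proposal E: 10×4 + 10×1 + 15×0 + 10×1 + 9×5 + 15×0 = 105
Proposal F: 10×5 + 10×2 + 15×5 + 10×3 + 9×0 + 15×2 = 205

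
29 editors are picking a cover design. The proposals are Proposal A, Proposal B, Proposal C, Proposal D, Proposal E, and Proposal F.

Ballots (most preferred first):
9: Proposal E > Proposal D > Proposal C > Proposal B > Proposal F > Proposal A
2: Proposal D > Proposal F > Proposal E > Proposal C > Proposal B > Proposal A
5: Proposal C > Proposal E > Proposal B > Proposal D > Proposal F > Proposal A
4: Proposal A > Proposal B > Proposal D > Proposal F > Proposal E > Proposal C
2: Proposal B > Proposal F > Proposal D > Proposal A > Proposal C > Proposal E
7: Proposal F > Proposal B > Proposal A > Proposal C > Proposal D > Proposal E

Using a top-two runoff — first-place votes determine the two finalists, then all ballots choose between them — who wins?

Round 1 first-place votes: Proposal A 4, Proposal B 2, Proposal C 5, Proposal D 2, Proposal E 9, Proposal F 7. Proposal E and Proposal F advance.
Runoff: Proposal E is ranked above Proposal F on 14 ballots, Proposal F above Proposal E on 15.

Proposal F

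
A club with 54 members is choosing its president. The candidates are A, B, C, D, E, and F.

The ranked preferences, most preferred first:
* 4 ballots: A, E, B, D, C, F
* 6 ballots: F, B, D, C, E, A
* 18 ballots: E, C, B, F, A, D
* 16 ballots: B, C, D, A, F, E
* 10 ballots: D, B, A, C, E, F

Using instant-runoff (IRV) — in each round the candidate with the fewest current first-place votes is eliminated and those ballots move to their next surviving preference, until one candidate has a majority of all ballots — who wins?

Round 1: A 4, B 16, C 0, D 10, E 18, F 6. C eliminated.
Round 2: A 4, B 16, D 10, E 18, F 6. A eliminated.
Round 3: B 16, D 10, E 22, F 6. F eliminated.
Round 4: B 22, D 10, E 22. D eliminated.
Round 5: B 32, E 22. B has a majority (≥28).

B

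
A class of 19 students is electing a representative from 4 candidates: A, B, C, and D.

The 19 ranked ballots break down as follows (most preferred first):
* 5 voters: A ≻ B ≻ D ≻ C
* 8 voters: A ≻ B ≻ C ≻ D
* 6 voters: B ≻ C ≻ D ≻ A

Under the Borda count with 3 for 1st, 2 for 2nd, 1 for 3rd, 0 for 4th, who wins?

A: 5×3 + 8×3 + 6×0 = 39
B: 5×2 + 8×2 + 6×3 = 44
C: 5×0 + 8×1 + 6×2 = 20
D: 5×1 + 8×0 + 6×1 = 11

B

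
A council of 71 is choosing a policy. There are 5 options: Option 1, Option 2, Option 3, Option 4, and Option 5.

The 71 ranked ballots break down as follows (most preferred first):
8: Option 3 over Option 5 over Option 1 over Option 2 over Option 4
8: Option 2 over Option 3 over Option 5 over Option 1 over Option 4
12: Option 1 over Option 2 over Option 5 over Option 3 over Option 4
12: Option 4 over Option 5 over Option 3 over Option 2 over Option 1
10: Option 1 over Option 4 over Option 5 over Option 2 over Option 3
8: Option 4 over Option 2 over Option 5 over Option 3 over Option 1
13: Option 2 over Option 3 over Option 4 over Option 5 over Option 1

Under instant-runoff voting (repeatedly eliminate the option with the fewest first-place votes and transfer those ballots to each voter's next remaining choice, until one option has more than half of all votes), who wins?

Option 2

Round 1: Option 1 22, Option 2 21, Option 3 8, Option 4 20, Option 5 0. Option 5 eliminated.
Round 2: Option 1 22, Option 2 21, Option 3 8, Option 4 20. Option 3 eliminated.
Round 3: Option 1 30, Option 2 21, Option 4 20. Option 4 eliminated.
Round 4: Option 1 30, Option 2 41. Option 2 has a majority (≥36).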